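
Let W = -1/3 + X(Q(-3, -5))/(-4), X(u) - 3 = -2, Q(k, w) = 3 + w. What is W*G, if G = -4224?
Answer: 2464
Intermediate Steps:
X(u) = 1 (X(u) = 3 - 2 = 1)
W = -7/12 (W = -1/3 + 1/(-4) = -1*⅓ + 1*(-¼) = -⅓ - ¼ = -7/12 ≈ -0.58333)
W*G = -7/12*(-4224) = 2464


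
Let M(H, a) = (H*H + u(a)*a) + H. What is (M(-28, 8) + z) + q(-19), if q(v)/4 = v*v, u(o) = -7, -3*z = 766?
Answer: 5666/3 ≈ 1888.7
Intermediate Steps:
z = -766/3 (z = -⅓*766 = -766/3 ≈ -255.33)
M(H, a) = H + H² - 7*a (M(H, a) = (H*H - 7*a) + H = (H² - 7*a) + H = H + H² - 7*a)
q(v) = 4*v² (q(v) = 4*(v*v) = 4*v²)
(M(-28, 8) + z) + q(-19) = ((-28 + (-28)² - 7*8) - 766/3) + 4*(-19)² = ((-28 + 784 - 56) - 766/3) + 4*361 = (700 - 766/3) + 1444 = 1334/3 + 1444 = 5666/3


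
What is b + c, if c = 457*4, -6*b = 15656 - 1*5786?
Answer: 183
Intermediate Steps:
b = -1645 (b = -(15656 - 1*5786)/6 = -(15656 - 5786)/6 = -⅙*9870 = -1645)
c = 1828
b + c = -1645 + 1828 = 183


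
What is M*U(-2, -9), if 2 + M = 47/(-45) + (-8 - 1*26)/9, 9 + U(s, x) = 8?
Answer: 307/45 ≈ 6.8222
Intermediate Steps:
U(s, x) = -1 (U(s, x) = -9 + 8 = -1)
M = -307/45 (M = -2 + (47/(-45) + (-8 - 1*26)/9) = -2 + (47*(-1/45) + (-8 - 26)*(1/9)) = -2 + (-47/45 - 34*1/9) = -2 + (-47/45 - 34/9) = -2 - 217/45 = -307/45 ≈ -6.8222)
M*U(-2, -9) = -307/45*(-1) = 307/45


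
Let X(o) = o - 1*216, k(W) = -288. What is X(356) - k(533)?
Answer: 428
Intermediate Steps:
X(o) = -216 + o (X(o) = o - 216 = -216 + o)
X(356) - k(533) = (-216 + 356) - 1*(-288) = 140 + 288 = 428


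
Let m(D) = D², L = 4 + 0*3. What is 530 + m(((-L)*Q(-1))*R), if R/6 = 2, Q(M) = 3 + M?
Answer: 9746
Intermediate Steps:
L = 4 (L = 4 + 0 = 4)
R = 12 (R = 6*2 = 12)
530 + m(((-L)*Q(-1))*R) = 530 + (((-1*4)*(3 - 1))*12)² = 530 + (-4*2*12)² = 530 + (-8*12)² = 530 + (-96)² = 530 + 9216 = 9746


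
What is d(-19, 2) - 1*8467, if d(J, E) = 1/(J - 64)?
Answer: -702762/83 ≈ -8467.0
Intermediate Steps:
d(J, E) = 1/(-64 + J)
d(-19, 2) - 1*8467 = 1/(-64 - 19) - 1*8467 = 1/(-83) - 8467 = -1/83 - 8467 = -702762/83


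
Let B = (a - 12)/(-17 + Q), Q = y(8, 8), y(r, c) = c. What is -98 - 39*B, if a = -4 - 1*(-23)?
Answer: -203/3 ≈ -67.667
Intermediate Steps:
Q = 8
a = 19 (a = -4 + 23 = 19)
B = -7/9 (B = (19 - 12)/(-17 + 8) = 7/(-9) = 7*(-1/9) = -7/9 ≈ -0.77778)
-98 - 39*B = -98 - 39*(-7/9) = -98 + 91/3 = -203/3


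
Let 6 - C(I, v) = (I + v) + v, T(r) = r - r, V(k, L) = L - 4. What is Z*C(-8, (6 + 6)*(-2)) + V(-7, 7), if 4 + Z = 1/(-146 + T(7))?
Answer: -17916/73 ≈ -245.42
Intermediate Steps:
V(k, L) = -4 + L
T(r) = 0
C(I, v) = 6 - I - 2*v (C(I, v) = 6 - ((I + v) + v) = 6 - (I + 2*v) = 6 + (-I - 2*v) = 6 - I - 2*v)
Z = -585/146 (Z = -4 + 1/(-146 + 0) = -4 + 1/(-146) = -4 - 1/146 = -585/146 ≈ -4.0069)
Z*C(-8, (6 + 6)*(-2)) + V(-7, 7) = -585*(6 - 1*(-8) - 2*(6 + 6)*(-2))/146 + (-4 + 7) = -585*(6 + 8 - 24*(-2))/146 + 3 = -585*(6 + 8 - 2*(-24))/146 + 3 = -585*(6 + 8 + 48)/146 + 3 = -585/146*62 + 3 = -18135/73 + 3 = -17916/73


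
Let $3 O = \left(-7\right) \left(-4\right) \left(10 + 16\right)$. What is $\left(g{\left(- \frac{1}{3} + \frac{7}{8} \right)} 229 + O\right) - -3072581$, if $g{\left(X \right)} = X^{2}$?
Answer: $\frac{1769985133}{576} \approx 3.0729 \cdot 10^{6}$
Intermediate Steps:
$O = \frac{728}{3}$ ($O = \frac{\left(-7\right) \left(-4\right) \left(10 + 16\right)}{3} = \frac{28 \cdot 26}{3} = \frac{1}{3} \cdot 728 = \frac{728}{3} \approx 242.67$)
$\left(g{\left(- \frac{1}{3} + \frac{7}{8} \right)} 229 + O\right) - -3072581 = \left(\left(- \frac{1}{3} + \frac{7}{8}\right)^{2} \cdot 229 + \frac{728}{3}\right) - -3072581 = \left(\left(\left(-1\right) \frac{1}{3} + 7 \cdot \frac{1}{8}\right)^{2} \cdot 229 + \frac{728}{3}\right) + 3072581 = \left(\left(- \frac{1}{3} + \frac{7}{8}\right)^{2} \cdot 229 + \frac{728}{3}\right) + 3072581 = \left(\left(\frac{13}{24}\right)^{2} \cdot 229 + \frac{728}{3}\right) + 3072581 = \left(\frac{169}{576} \cdot 229 + \frac{728}{3}\right) + 3072581 = \left(\frac{38701}{576} + \frac{728}{3}\right) + 3072581 = \frac{178477}{576} + 3072581 = \frac{1769985133}{576}$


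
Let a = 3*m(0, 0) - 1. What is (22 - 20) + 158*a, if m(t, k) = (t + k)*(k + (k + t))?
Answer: -156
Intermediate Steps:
m(t, k) = (k + t)*(t + 2*k)
a = -1 (a = 3*(0² + 2*0² + 3*0*0) - 1 = 3*(0 + 2*0 + 0) - 1 = 3*(0 + 0 + 0) - 1 = 3*0 - 1 = 0 - 1 = -1)
(22 - 20) + 158*a = (22 - 20) + 158*(-1) = 2 - 158 = -156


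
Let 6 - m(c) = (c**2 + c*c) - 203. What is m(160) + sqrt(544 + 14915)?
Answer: -50991 + sqrt(15459) ≈ -50867.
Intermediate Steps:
m(c) = 209 - 2*c**2 (m(c) = 6 - ((c**2 + c*c) - 203) = 6 - ((c**2 + c**2) - 203) = 6 - (2*c**2 - 203) = 6 - (-203 + 2*c**2) = 6 + (203 - 2*c**2) = 209 - 2*c**2)
m(160) + sqrt(544 + 14915) = (209 - 2*160**2) + sqrt(544 + 14915) = (209 - 2*25600) + sqrt(15459) = (209 - 51200) + sqrt(15459) = -50991 + sqrt(15459)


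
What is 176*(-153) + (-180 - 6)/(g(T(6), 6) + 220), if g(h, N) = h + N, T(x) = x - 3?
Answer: -6166698/229 ≈ -26929.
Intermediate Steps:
T(x) = -3 + x
g(h, N) = N + h
176*(-153) + (-180 - 6)/(g(T(6), 6) + 220) = 176*(-153) + (-180 - 6)/((6 + (-3 + 6)) + 220) = -26928 - 186/((6 + 3) + 220) = -26928 - 186/(9 + 220) = -26928 - 186/229 = -6166698/229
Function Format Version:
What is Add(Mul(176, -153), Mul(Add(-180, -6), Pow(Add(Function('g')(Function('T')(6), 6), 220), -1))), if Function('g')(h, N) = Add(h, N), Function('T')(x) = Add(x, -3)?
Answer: Rational(-6166698, 229) ≈ -26929.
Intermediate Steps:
Function('T')(x) = Add(-3, x)
Function('g')(h, N) = Add(N, h)
Add(Mul(176, -153), Mul(Add(-180, -6), Pow(Add(Function('g')(Function('T')(6), 6), 220), -1))) = Add(Mul(176, -153), Mul(Add(-180, -6), Pow(Add(Add(6, Add(-3, 6)), 220), -1))) = Add(-26928, Mul(-186, Pow(Add(Add(6, 3), 220), -1))) = Add(-26928, Mul(-186, Pow(Add(9, 220), -1))) = Add(-26928, Mul(-186, Pow(229, -1))) = Add(-26928, Mul(-186, Rational(1, 229))) = Add(-26928, Rational(-186, 229)) = Rational(-6166698, 229)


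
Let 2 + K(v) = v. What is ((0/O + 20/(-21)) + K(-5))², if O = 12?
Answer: 27889/441 ≈ 63.240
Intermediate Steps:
K(v) = -2 + v
((0/O + 20/(-21)) + K(-5))² = ((0/12 + 20/(-21)) + (-2 - 5))² = ((0*(1/12) + 20*(-1/21)) - 7)² = ((0 - 20/21) - 7)² = (-20/21 - 7)² = (-167/21)² = 27889/441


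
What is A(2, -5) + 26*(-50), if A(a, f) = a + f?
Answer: -1303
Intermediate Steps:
A(2, -5) + 26*(-50) = (2 - 5) + 26*(-50) = -3 - 1300 = -1303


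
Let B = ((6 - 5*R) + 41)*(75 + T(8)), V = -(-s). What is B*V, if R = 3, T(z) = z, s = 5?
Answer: 13280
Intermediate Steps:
V = 5 (V = -(-1*5) = -(-5) = -1*(-5) = 5)
B = 2656 (B = ((6 - 5*3) + 41)*(75 + 8) = ((6 - 15) + 41)*83 = (-9 + 41)*83 = 32*83 = 2656)
B*V = 2656*5 = 13280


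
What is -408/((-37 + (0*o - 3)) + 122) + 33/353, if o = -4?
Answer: -70659/14473 ≈ -4.8821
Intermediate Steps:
-408/((-37 + (0*o - 3)) + 122) + 33/353 = -408/((-37 + (0*(-4) - 3)) + 122) + 33/353 = -408/((-37 + (0 - 3)) + 122) + 33*(1/353) = -408/((-37 - 3) + 122) + 33/353 = -408/(-40 + 122) + 33/353 = -408/82 + 33/353 = -408*1/82 + 33/353 = -204/41 + 33/353 = -70659/14473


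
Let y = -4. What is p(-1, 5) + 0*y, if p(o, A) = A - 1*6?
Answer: -1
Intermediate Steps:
p(o, A) = -6 + A (p(o, A) = A - 6 = -6 + A)
p(-1, 5) + 0*y = (-6 + 5) + 0*(-4) = -1 + 0 = -1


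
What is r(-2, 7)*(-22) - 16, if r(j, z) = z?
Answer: -170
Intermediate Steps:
r(-2, 7)*(-22) - 16 = 7*(-22) - 16 = -154 - 16 = -170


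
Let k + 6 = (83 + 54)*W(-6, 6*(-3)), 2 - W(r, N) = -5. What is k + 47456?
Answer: 48409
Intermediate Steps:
W(r, N) = 7 (W(r, N) = 2 - 1*(-5) = 2 + 5 = 7)
k = 953 (k = -6 + (83 + 54)*7 = -6 + 137*7 = -6 + 959 = 953)
k + 47456 = 953 + 47456 = 48409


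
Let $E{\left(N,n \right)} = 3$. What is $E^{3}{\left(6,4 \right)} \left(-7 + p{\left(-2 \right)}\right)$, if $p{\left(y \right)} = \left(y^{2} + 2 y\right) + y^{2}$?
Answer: $-81$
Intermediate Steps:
$p{\left(y \right)} = 2 y + 2 y^{2}$
$E^{3}{\left(6,4 \right)} \left(-7 + p{\left(-2 \right)}\right) = 3^{3} \left(-7 + 2 \left(-2\right) \left(1 - 2\right)\right) = 27 \left(-7 + 2 \left(-2\right) \left(-1\right)\right) = 27 \left(-7 + 4\right) = 27 \left(-3\right) = -81$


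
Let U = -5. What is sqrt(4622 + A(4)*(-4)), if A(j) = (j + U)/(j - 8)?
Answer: sqrt(4621) ≈ 67.978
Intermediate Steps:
A(j) = (-5 + j)/(-8 + j) (A(j) = (j - 5)/(j - 8) = (-5 + j)/(-8 + j))
sqrt(4622 + A(4)*(-4)) = sqrt(4622 + ((-5 + 4)/(-8 + 4))*(-4)) = sqrt(4622 + (-1/(-4))*(-4)) = sqrt(4622 - 1/4*(-1)*(-4)) = sqrt(4622 + (1/4)*(-4)) = sqrt(4622 - 1) = sqrt(4621)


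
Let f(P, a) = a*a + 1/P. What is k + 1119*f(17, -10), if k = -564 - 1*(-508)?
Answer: 1902467/17 ≈ 1.1191e+5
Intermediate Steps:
f(P, a) = 1/P + a² (f(P, a) = a² + 1/P = 1/P + a²)
k = -56 (k = -564 + 508 = -56)
k + 1119*f(17, -10) = -56 + 1119*(1/17 + (-10)²) = -56 + 1119*(1/17 + 100) = -56 + 1119*(1701/17) = -56 + 1903419/17 = 1902467/17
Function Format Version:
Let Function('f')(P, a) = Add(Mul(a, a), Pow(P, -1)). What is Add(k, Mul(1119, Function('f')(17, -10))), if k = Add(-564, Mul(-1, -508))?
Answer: Rational(1902467, 17) ≈ 1.1191e+5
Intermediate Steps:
Function('f')(P, a) = Add(Pow(P, -1), Pow(a, 2)) (Function('f')(P, a) = Add(Pow(a, 2), Pow(P, -1)) = Add(Pow(P, -1), Pow(a, 2)))
k = -56 (k = Add(-564, 508) = -56)
Add(k, Mul(1119, Function('f')(17, -10))) = Add(-56, Mul(1119, Add(Pow(17, -1), Pow(-10, 2)))) = Add(-56, Mul(1119, Add(Rational(1, 17), 100))) = Add(-56, Mul(1119, Rational(1701, 17))) = Add(-56, Rational(1903419, 17)) = Rational(1902467, 17)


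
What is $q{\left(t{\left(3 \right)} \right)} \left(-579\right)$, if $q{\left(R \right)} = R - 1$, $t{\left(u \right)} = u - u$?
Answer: $579$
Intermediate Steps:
$t{\left(u \right)} = 0$
$q{\left(R \right)} = -1 + R$ ($q{\left(R \right)} = R - 1 = -1 + R$)
$q{\left(t{\left(3 \right)} \right)} \left(-579\right) = \left(-1 + 0\right) \left(-579\right) = \left(-1\right) \left(-579\right) = 579$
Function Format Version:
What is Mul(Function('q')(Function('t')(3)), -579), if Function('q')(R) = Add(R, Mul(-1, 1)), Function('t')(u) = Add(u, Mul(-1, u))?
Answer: 579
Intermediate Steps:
Function('t')(u) = 0
Function('q')(R) = Add(-1, R) (Function('q')(R) = Add(R, -1) = Add(-1, R))
Mul(Function('q')(Function('t')(3)), -579) = Mul(Add(-1, 0), -579) = Mul(-1, -579) = 579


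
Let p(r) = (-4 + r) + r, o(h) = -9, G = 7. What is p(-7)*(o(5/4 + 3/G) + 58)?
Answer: -882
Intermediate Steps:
p(r) = -4 + 2*r
p(-7)*(o(5/4 + 3/G) + 58) = (-4 + 2*(-7))*(-9 + 58) = (-4 - 14)*49 = -18*49 = -882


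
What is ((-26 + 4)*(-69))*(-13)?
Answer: -19734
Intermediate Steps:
((-26 + 4)*(-69))*(-13) = -22*(-69)*(-13) = 1518*(-13) = -19734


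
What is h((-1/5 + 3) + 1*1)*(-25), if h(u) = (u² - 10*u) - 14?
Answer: 939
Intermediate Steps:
h(u) = -14 + u² - 10*u
h((-1/5 + 3) + 1*1)*(-25) = (-14 + ((-1/5 + 3) + 1*1)² - 10*((-1/5 + 3) + 1*1))*(-25) = (-14 + ((-1*⅕ + 3) + 1)² - 10*((-1*⅕ + 3) + 1))*(-25) = (-14 + ((-⅕ + 3) + 1)² - 10*((-⅕ + 3) + 1))*(-25) = (-14 + (14/5 + 1)² - 10*(14/5 + 1))*(-25) = (-14 + (19/5)² - 10*19/5)*(-25) = (-14 + 361/25 - 38)*(-25) = -939/25*(-25) = 939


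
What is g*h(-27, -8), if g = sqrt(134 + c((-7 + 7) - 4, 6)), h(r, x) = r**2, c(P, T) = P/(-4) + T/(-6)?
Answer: 729*sqrt(134) ≈ 8438.8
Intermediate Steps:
c(P, T) = -P/4 - T/6 (c(P, T) = P*(-1/4) + T*(-1/6) = -P/4 - T/6)
g = sqrt(134) (g = sqrt(134 + (-((-7 + 7) - 4)/4 - 1/6*6)) = sqrt(134 + (-(0 - 4)/4 - 1)) = sqrt(134 + (-1/4*(-4) - 1)) = sqrt(134 + (1 - 1)) = sqrt(134 + 0) = sqrt(134) ≈ 11.576)
g*h(-27, -8) = sqrt(134)*(-27)**2 = sqrt(134)*729 = 729*sqrt(134)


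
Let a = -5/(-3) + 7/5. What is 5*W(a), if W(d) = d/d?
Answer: 5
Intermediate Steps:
a = 46/15 (a = -5*(-⅓) + 7*(⅕) = 5/3 + 7/5 = 46/15 ≈ 3.0667)
W(d) = 1
5*W(a) = 5*1 = 5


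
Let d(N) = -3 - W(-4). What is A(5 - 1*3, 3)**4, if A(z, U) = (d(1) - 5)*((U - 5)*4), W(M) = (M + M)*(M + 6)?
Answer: 16777216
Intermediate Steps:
W(M) = 2*M*(6 + M) (W(M) = (2*M)*(6 + M) = 2*M*(6 + M))
d(N) = 13 (d(N) = -3 - 2*(-4)*(6 - 4) = -3 - 2*(-4)*2 = -3 - 1*(-16) = -3 + 16 = 13)
A(z, U) = -160 + 32*U (A(z, U) = (13 - 5)*((U - 5)*4) = 8*((-5 + U)*4) = 8*(-20 + 4*U) = -160 + 32*U)
A(5 - 1*3, 3)**4 = (-160 + 32*3)**4 = (-160 + 96)**4 = (-64)**4 = 16777216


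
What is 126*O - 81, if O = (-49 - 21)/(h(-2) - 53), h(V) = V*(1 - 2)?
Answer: 1563/17 ≈ 91.941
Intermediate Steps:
h(V) = -V (h(V) = V*(-1) = -V)
O = 70/51 (O = (-49 - 21)/(-1*(-2) - 53) = -70/(2 - 53) = -70/(-51) = -70*(-1/51) = 70/51 ≈ 1.3725)
126*O - 81 = 126*(70/51) - 81 = 2940/17 - 81 = 1563/17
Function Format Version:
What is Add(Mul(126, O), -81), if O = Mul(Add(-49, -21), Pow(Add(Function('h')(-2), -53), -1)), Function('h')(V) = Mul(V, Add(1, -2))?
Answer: Rational(1563, 17) ≈ 91.941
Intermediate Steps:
Function('h')(V) = Mul(-1, V) (Function('h')(V) = Mul(V, -1) = Mul(-1, V))
O = Rational(70, 51) (O = Mul(Add(-49, -21), Pow(Add(Mul(-1, -2), -53), -1)) = Mul(-70, Pow(Add(2, -53), -1)) = Mul(-70, Pow(-51, -1)) = Mul(-70, Rational(-1, 51)) = Rational(70, 51) ≈ 1.3725)
Add(Mul(126, O), -81) = Add(Mul(126, Rational(70, 51)), -81) = Add(Rational(2940, 17), -81) = Rational(1563, 17)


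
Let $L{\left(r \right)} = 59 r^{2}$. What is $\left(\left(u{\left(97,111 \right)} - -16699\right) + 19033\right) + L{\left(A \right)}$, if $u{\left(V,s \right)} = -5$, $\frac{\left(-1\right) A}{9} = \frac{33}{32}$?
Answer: $\frac{41788779}{1024} \approx 40809.0$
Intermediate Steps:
$A = - \frac{297}{32}$ ($A = - 9 \cdot \frac{33}{32} = - 9 \cdot 33 \cdot \frac{1}{32} = \left(-9\right) \frac{33}{32} = - \frac{297}{32} \approx -9.2813$)
$\left(\left(u{\left(97,111 \right)} - -16699\right) + 19033\right) + L{\left(A \right)} = \left(\left(-5 - -16699\right) + 19033\right) + 59 \left(- \frac{297}{32}\right)^{2} = \left(\left(-5 + 16699\right) + 19033\right) + 59 \cdot \frac{88209}{1024} = \left(16694 + 19033\right) + \frac{5204331}{1024} = 35727 + \frac{5204331}{1024} = \frac{41788779}{1024}$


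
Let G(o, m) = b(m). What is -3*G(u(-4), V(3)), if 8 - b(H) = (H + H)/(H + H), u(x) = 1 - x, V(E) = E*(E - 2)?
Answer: -21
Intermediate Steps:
V(E) = E*(-2 + E)
b(H) = 7 (b(H) = 8 - (H + H)/(H + H) = 8 - 2*H/(2*H) = 8 - 2*H*1/(2*H) = 8 - 1*1 = 8 - 1 = 7)
G(o, m) = 7
-3*G(u(-4), V(3)) = -3*7 = -21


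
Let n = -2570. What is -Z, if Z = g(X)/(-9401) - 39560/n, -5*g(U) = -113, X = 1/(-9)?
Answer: -185922739/12080285 ≈ -15.391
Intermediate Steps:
X = -⅑ ≈ -0.11111
g(U) = 113/5 (g(U) = -⅕*(-113) = 113/5)
Z = 185922739/12080285 (Z = (113/5)/(-9401) - 39560/(-2570) = (113/5)*(-1/9401) - 39560*(-1/2570) = -113/47005 + 3956/257 = 185922739/12080285 ≈ 15.391)
-Z = -1*185922739/12080285 = -185922739/12080285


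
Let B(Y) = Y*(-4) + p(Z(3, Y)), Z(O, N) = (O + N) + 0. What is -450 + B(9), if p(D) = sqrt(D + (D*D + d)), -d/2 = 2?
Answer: -486 + 2*sqrt(38) ≈ -473.67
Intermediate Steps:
d = -4 (d = -2*2 = -4)
Z(O, N) = N + O (Z(O, N) = (N + O) + 0 = N + O)
p(D) = sqrt(-4 + D + D**2) (p(D) = sqrt(D + (D*D - 4)) = sqrt(D + (D**2 - 4)) = sqrt(D + (-4 + D**2)) = sqrt(-4 + D + D**2))
B(Y) = sqrt(-1 + Y + (3 + Y)**2) - 4*Y (B(Y) = Y*(-4) + sqrt(-4 + (Y + 3) + (Y + 3)**2) = -4*Y + sqrt(-4 + (3 + Y) + (3 + Y)**2) = -4*Y + sqrt(-1 + Y + (3 + Y)**2) = sqrt(-1 + Y + (3 + Y)**2) - 4*Y)
-450 + B(9) = -450 + (sqrt(-1 + 9 + (3 + 9)**2) - 4*9) = -450 + (sqrt(-1 + 9 + 12**2) - 36) = -450 + (sqrt(-1 + 9 + 144) - 36) = -450 + (sqrt(152) - 36) = -450 + (2*sqrt(38) - 36) = -450 + (-36 + 2*sqrt(38)) = -486 + 2*sqrt(38)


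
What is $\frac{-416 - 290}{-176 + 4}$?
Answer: $\frac{353}{86} \approx 4.1047$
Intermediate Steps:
$\frac{-416 - 290}{-176 + 4} = - \frac{706}{-172} = \left(-706\right) \left(- \frac{1}{172}\right) = \frac{353}{86}$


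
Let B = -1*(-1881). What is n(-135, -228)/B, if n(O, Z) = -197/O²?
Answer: -197/34281225 ≈ -5.7466e-6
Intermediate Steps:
n(O, Z) = -197/O²
B = 1881
n(-135, -228)/B = -197/(-135)²/1881 = -197*1/18225*(1/1881) = -197/18225*1/1881 = -197/34281225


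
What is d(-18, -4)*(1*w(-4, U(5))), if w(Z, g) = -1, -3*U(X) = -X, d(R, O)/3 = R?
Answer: 54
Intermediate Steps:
d(R, O) = 3*R
U(X) = X/3 (U(X) = -(-1)*X/3 = X/3)
d(-18, -4)*(1*w(-4, U(5))) = (3*(-18))*(1*(-1)) = -54*(-1) = 54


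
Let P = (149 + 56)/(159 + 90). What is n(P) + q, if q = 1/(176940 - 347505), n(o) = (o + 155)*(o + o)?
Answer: 10896979751/42470685 ≈ 256.58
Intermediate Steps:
P = 205/249 ≈ 0.82329
n(o) = 2*o*(155 + o) (n(o) = (155 + o)*(2*o) = 2*o*(155 + o))
q = -1/170565 (q = 1/(-170565) = -1/170565 ≈ -5.8629e-6)
n(P) + q = 2*(205/249)*(155 + 205/249) - 1/170565 = 2*(205/249)*(38800/249) - 1/170565 = 15908000/62001 - 1/170565 = 10896979751/42470685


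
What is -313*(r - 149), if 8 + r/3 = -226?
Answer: 266363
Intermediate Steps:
r = -702 (r = -24 + 3*(-226) = -24 - 678 = -702)
-313*(r - 149) = -313*(-702 - 149) = -313*(-851) = 266363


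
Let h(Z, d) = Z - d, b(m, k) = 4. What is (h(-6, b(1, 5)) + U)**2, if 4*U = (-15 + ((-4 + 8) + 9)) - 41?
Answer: 6889/16 ≈ 430.56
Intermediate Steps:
U = -43/4 (U = ((-15 + ((-4 + 8) + 9)) - 41)/4 = ((-15 + (4 + 9)) - 41)/4 = ((-15 + 13) - 41)/4 = (-2 - 41)/4 = (1/4)*(-43) = -43/4 ≈ -10.750)
(h(-6, b(1, 5)) + U)**2 = ((-6 - 1*4) - 43/4)**2 = ((-6 - 4) - 43/4)**2 = (-10 - 43/4)**2 = (-83/4)**2 = 6889/16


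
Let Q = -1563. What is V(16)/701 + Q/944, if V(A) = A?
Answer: -1080559/661744 ≈ -1.6329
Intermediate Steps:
V(16)/701 + Q/944 = 16/701 - 1563/944 = -1080559/661744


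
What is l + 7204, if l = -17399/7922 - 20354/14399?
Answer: 48314142619/6709934 ≈ 7200.4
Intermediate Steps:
l = -24221917/6709934 (l = -17399*1/7922 - 20354*1/14399 = -17399/7922 - 20354/14399 = -24221917/6709934 ≈ -3.6099)
l + 7204 = -24221917/6709934 + 7204 = 48314142619/6709934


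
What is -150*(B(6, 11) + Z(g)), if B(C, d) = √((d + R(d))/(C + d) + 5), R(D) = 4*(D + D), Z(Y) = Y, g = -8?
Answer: 1200 - 300*√782/17 ≈ 706.51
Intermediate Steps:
R(D) = 8*D (R(D) = 4*(2*D) = 8*D)
B(C, d) = √(5 + 9*d/(C + d)) (B(C, d) = √((d + 8*d)/(C + d) + 5) = √((9*d)/(C + d) + 5) = √(9*d/(C + d) + 5) = √(5 + 9*d/(C + d)))
-150*(B(6, 11) + Z(g)) = -150*(√((5*6 + 14*11)/(6 + 11)) - 8) = -150*(√((30 + 154)/17) - 8) = -150*(√((1/17)*184) - 8) = -150*(√(184/17) - 8) = -150*(2*√782/17 - 8) = -150*(-8 + 2*√782/17) = 1200 - 300*√782/17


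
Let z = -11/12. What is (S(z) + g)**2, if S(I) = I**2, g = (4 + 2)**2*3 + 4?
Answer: 264030001/20736 ≈ 12733.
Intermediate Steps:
g = 112 (g = 6**2*3 + 4 = 36*3 + 4 = 108 + 4 = 112)
z = -11/12 (z = -11*1/12 = -11/12 ≈ -0.91667)
(S(z) + g)**2 = ((-11/12)**2 + 112)**2 = (121/144 + 112)**2 = (16249/144)**2 = 264030001/20736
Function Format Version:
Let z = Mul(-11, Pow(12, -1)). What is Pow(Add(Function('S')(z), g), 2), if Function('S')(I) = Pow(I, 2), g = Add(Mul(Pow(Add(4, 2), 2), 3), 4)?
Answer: Rational(264030001, 20736) ≈ 12733.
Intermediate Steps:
g = 112 (g = Add(Mul(Pow(6, 2), 3), 4) = Add(Mul(36, 3), 4) = Add(108, 4) = 112)
z = Rational(-11, 12) (z = Mul(-11, Rational(1, 12)) = Rational(-11, 12) ≈ -0.91667)
Pow(Add(Function('S')(z), g), 2) = Pow(Add(Pow(Rational(-11, 12), 2), 112), 2) = Pow(Add(Rational(121, 144), 112), 2) = Pow(Rational(16249, 144), 2) = Rational(264030001, 20736)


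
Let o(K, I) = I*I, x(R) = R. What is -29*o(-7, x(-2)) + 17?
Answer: -99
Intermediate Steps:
o(K, I) = I**2
-29*o(-7, x(-2)) + 17 = -29*(-2)**2 + 17 = -29*4 + 17 = -116 + 17 = -99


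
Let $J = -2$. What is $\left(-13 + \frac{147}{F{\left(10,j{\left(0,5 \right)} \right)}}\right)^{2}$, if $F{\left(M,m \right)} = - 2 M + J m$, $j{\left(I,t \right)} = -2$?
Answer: $\frac{126025}{256} \approx 492.29$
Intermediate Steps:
$F{\left(M,m \right)} = - 2 M - 2 m$
$\left(-13 + \frac{147}{F{\left(10,j{\left(0,5 \right)} \right)}}\right)^{2} = \left(-13 + \frac{147}{\left(-2\right) 10 - -4}\right)^{2} = \left(-13 + \frac{147}{-20 + 4}\right)^{2} = \left(-13 + \frac{147}{-16}\right)^{2} = \left(-13 + 147 \left(- \frac{1}{16}\right)\right)^{2} = \left(-13 - \frac{147}{16}\right)^{2} = \left(- \frac{355}{16}\right)^{2} = \frac{126025}{256}$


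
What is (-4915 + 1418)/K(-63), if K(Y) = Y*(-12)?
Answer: -3497/756 ≈ -4.6257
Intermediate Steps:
K(Y) = -12*Y
(-4915 + 1418)/K(-63) = (-4915 + 1418)/((-12*(-63))) = -3497/756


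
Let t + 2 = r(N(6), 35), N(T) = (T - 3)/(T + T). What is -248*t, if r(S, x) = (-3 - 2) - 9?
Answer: 3968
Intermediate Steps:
N(T) = (-3 + T)/(2*T) (N(T) = (-3 + T)/((2*T)) = (-3 + T)*(1/(2*T)) = (-3 + T)/(2*T))
r(S, x) = -14 (r(S, x) = -5 - 9 = -14)
t = -16 (t = -2 - 14 = -16)
-248*t = -248*(-16) = 3968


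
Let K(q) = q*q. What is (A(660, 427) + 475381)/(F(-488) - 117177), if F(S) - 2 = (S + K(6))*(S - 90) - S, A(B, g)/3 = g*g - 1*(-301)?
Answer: 1023271/144569 ≈ 7.0781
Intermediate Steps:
K(q) = q²
A(B, g) = 903 + 3*g² (A(B, g) = 3*(g*g - 1*(-301)) = 3*(g² + 301) = 3*(301 + g²) = 903 + 3*g²)
F(S) = 2 - S + (-90 + S)*(36 + S) (F(S) = 2 + ((S + 6²)*(S - 90) - S) = 2 + ((S + 36)*(-90 + S) - S) = 2 + ((36 + S)*(-90 + S) - S) = 2 + ((-90 + S)*(36 + S) - S) = 2 + (-S + (-90 + S)*(36 + S)) = 2 - S + (-90 + S)*(36 + S))
(A(660, 427) + 475381)/(F(-488) - 117177) = ((903 + 3*427²) + 475381)/((-3238 + (-488)² - 55*(-488)) - 117177) = ((903 + 3*182329) + 475381)/((-3238 + 238144 + 26840) - 117177) = ((903 + 546987) + 475381)/(261746 - 117177) = (547890 + 475381)/144569 = 1023271*(1/144569) = 1023271/144569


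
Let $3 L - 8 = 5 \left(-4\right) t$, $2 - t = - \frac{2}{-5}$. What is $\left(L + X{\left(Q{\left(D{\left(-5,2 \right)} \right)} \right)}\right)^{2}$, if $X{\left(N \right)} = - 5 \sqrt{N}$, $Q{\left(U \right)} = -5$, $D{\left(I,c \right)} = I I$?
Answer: $-61 + 80 i \sqrt{5} \approx -61.0 + 178.89 i$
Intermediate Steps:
$D{\left(I,c \right)} = I^{2}$
$t = \frac{8}{5}$ ($t = 2 - - \frac{2}{-5} = 2 - \left(-2\right) \left(- \frac{1}{5}\right) = 2 - \frac{2}{5} = \frac{8}{5} \approx 1.6$)
$L = -8$ ($L = \frac{8}{3} + \frac{5 \left(-4\right) \frac{8}{5}}{3} = \frac{8}{3} + \frac{\left(-20\right) \frac{8}{5}}{3} = \frac{8}{3} + \frac{1}{3} \left(-32\right) = \frac{8}{3} - \frac{32}{3} = -8$)
$\left(L + X{\left(Q{\left(D{\left(-5,2 \right)} \right)} \right)}\right)^{2} = \left(-8 - 5 \sqrt{-5}\right)^{2} = \left(-8 - 5 i \sqrt{5}\right)^{2}$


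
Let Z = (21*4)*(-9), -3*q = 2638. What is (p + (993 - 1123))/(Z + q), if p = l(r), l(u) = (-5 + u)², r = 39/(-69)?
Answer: 78579/1297637 ≈ 0.060555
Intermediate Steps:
q = -2638/3 (q = -⅓*2638 = -2638/3 ≈ -879.33)
r = -13/23 (r = 39*(-1/69) = -13/23 ≈ -0.56522)
p = 16384/529 (p = (-5 - 13/23)² = (-128/23)² = 16384/529 ≈ 30.972)
Z = -756 (Z = 84*(-9) = -756)
(p + (993 - 1123))/(Z + q) = (16384/529 + (993 - 1123))/(-756 - 2638/3) = (16384/529 - 130)/(-4906/3) = -52386/529*(-3/4906) = 78579/1297637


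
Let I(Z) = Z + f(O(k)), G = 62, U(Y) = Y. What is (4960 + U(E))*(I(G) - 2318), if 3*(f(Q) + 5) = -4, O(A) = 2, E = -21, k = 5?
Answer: -33520993/3 ≈ -1.1174e+7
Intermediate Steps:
f(Q) = -19/3 (f(Q) = -5 + (1/3)*(-4) = -5 - 4/3 = -19/3)
I(Z) = -19/3 + Z (I(Z) = Z - 19/3 = -19/3 + Z)
(4960 + U(E))*(I(G) - 2318) = (4960 - 21)*((-19/3 + 62) - 2318) = 4939*(167/3 - 2318) = 4939*(-6787/3) = -33520993/3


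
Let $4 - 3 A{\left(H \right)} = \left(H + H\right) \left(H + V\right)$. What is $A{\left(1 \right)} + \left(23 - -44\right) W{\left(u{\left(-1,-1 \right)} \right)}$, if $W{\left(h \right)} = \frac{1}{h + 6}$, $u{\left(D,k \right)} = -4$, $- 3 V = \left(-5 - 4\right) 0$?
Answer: $\frac{205}{6} \approx 34.167$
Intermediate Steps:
$V = 0$ ($V = - \frac{\left(-5 - 4\right) 0}{3} = - \frac{\left(-9\right) 0}{3} = \left(- \frac{1}{3}\right) 0 = 0$)
$A{\left(H \right)} = \frac{4}{3} - \frac{2 H^{2}}{3}$ ($A{\left(H \right)} = \frac{4}{3} - \frac{\left(H + H\right) \left(H + 0\right)}{3} = \frac{4}{3} - \frac{2 H H}{3} = \frac{4}{3} - \frac{2 H^{2}}{3}$)
$W{\left(h \right)} = \frac{1}{6 + h}$
$A{\left(1 \right)} + \left(23 - -44\right) W{\left(u{\left(-1,-1 \right)} \right)} = \left(\frac{4}{3} - \frac{2 \cdot 1^{2}}{3}\right) + \frac{23 - -44}{6 - 4} = \left(\frac{4}{3} - \frac{2}{3}\right) + \frac{23 + 44}{2} = \left(\frac{4}{3} - \frac{2}{3}\right) + 67 \cdot \frac{1}{2} = \frac{2}{3} + \frac{67}{2} = \frac{205}{6}$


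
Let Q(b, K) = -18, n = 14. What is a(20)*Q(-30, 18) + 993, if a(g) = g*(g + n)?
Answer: -11247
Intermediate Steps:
a(g) = g*(14 + g) (a(g) = g*(g + 14) = g*(14 + g))
a(20)*Q(-30, 18) + 993 = (20*(14 + 20))*(-18) + 993 = (20*34)*(-18) + 993 = 680*(-18) + 993 = -12240 + 993 = -11247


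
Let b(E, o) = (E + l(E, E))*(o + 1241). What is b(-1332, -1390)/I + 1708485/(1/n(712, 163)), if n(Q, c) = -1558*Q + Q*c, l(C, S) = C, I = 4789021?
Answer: -219639470873315472/129433 ≈ -1.6969e+12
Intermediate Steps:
b(E, o) = 2*E*(1241 + o) (b(E, o) = (E + E)*(o + 1241) = (2*E)*(1241 + o) = 2*E*(1241 + o))
b(-1332, -1390)/I + 1708485/(1/n(712, 163)) = (2*(-1332)*(1241 - 1390))/4789021 + 1708485/(1/(712*(-1558 + 163))) = (2*(-1332)*(-149))*(1/4789021) + 1708485/(1/(712*(-1395))) = 396936*(1/4789021) + 1708485/(1/(-993240)) = 10728/129433 + 1708485/(-1/993240) = 10728/129433 + 1708485*(-993240) = 10728/129433 - 1696935641400 = -219639470873315472/129433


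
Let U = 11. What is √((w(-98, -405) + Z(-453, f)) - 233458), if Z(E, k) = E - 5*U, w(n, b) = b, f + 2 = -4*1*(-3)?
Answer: I*√234371 ≈ 484.12*I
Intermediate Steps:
f = 10 (f = -2 - 4*1*(-3) = -2 - 4*(-3) = -2 + 12 = 10)
Z(E, k) = -55 + E (Z(E, k) = E - 5*11 = E - 55 = -55 + E)
√((w(-98, -405) + Z(-453, f)) - 233458) = √((-405 + (-55 - 453)) - 233458) = √((-405 - 508) - 233458) = √(-913 - 233458) = √(-234371) = I*√234371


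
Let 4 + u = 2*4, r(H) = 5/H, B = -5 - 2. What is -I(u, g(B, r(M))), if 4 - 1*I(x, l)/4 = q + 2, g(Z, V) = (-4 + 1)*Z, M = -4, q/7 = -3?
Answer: -92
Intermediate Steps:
B = -7
q = -21 (q = 7*(-3) = -21)
g(Z, V) = -3*Z
u = 4 (u = -4 + 2*4 = -4 + 8 = 4)
I(x, l) = 92 (I(x, l) = 16 - 4*(-21 + 2) = 16 - 4*(-19) = 16 + 76 = 92)
-I(u, g(B, r(M))) = -1*92 = -92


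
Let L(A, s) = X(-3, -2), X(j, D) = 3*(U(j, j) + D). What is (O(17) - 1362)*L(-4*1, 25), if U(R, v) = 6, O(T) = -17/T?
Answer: -16356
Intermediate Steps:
X(j, D) = 18 + 3*D (X(j, D) = 3*(6 + D) = 18 + 3*D)
L(A, s) = 12 (L(A, s) = 18 + 3*(-2) = 18 - 6 = 12)
(O(17) - 1362)*L(-4*1, 25) = (-17/17 - 1362)*12 = (-17*1/17 - 1362)*12 = (-1 - 1362)*12 = -1363*12 = -16356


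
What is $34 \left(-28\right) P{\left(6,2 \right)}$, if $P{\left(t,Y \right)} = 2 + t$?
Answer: $-7616$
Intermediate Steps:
$34 \left(-28\right) P{\left(6,2 \right)} = 34 \left(-28\right) \left(2 + 6\right) = \left(-952\right) 8 = -7616$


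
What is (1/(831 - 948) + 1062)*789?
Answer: 32678539/39 ≈ 8.3791e+5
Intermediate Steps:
(1/(831 - 948) + 1062)*789 = (1/(-117) + 1062)*789 = (-1/117 + 1062)*789 = (124253/117)*789 = 32678539/39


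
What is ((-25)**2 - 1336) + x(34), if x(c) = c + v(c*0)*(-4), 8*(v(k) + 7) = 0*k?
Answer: -649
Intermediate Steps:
v(k) = -7 (v(k) = -7 + (0*k)/8 = -7 + (1/8)*0 = -7 + 0 = -7)
x(c) = 28 + c (x(c) = c - 7*(-4) = c + 28 = 28 + c)
((-25)**2 - 1336) + x(34) = ((-25)**2 - 1336) + (28 + 34) = (625 - 1336) + 62 = -711 + 62 = -649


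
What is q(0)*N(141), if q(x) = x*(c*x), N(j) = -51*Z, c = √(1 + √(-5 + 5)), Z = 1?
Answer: 0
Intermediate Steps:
c = 1 (c = √(1 + √0) = √(1 + 0) = √1 = 1)
N(j) = -51 (N(j) = -51*1 = -51)
q(x) = x² (q(x) = x*(1*x) = x*x = x²)
q(0)*N(141) = 0²*(-51) = 0*(-51) = 0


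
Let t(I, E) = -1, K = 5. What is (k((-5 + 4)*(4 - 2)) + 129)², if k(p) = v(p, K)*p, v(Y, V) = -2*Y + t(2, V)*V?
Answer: 17161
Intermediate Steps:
v(Y, V) = -V - 2*Y (v(Y, V) = -2*Y - V = -V - 2*Y)
k(p) = p*(-5 - 2*p) (k(p) = (-1*5 - 2*p)*p = (-5 - 2*p)*p = p*(-5 - 2*p))
(k((-5 + 4)*(4 - 2)) + 129)² = (-(-5 + 4)*(4 - 2)*(5 + 2*((-5 + 4)*(4 - 2))) + 129)² = (-(-1*2)*(5 + 2*(-1*2)) + 129)² = (-1*(-2)*(5 + 2*(-2)) + 129)² = (-1*(-2)*(5 - 4) + 129)² = (-1*(-2)*1 + 129)² = (2 + 129)² = 131² = 17161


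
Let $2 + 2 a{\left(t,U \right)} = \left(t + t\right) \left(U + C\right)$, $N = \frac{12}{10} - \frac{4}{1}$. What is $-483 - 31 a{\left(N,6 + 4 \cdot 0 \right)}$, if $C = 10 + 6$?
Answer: $\frac{7288}{5} \approx 1457.6$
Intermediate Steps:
$C = 16$
$N = - \frac{14}{5}$ ($N = 12 \cdot \frac{1}{10} - 4 = \frac{6}{5} - 4 = - \frac{14}{5} \approx -2.8$)
$a{\left(t,U \right)} = -1 + t \left(16 + U\right)$ ($a{\left(t,U \right)} = -1 + \frac{\left(t + t\right) \left(U + 16\right)}{2} = -1 + \frac{2 t \left(16 + U\right)}{2} = -1 + t \left(16 + U\right)$)
$-483 - 31 a{\left(N,6 + 4 \cdot 0 \right)} = -483 - 31 \left(-1 + 16 \left(- \frac{14}{5}\right) + \left(6 + 4 \cdot 0\right) \left(- \frac{14}{5}\right)\right) = -483 - 31 \left(-1 - \frac{224}{5} + \left(6 + 0\right) \left(- \frac{14}{5}\right)\right) = -483 - 31 \left(-1 - \frac{224}{5} + 6 \left(- \frac{14}{5}\right)\right) = -483 - 31 \left(-1 - \frac{224}{5} - \frac{84}{5}\right) = -483 - - \frac{9703}{5} = -483 + \frac{9703}{5} = \frac{7288}{5}$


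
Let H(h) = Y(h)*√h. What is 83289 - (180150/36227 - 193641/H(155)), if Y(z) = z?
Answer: 3017130453/36227 + 193641*√155/24025 ≈ 83384.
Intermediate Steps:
H(h) = h^(3/2) (H(h) = h*√h = h^(3/2))
83289 - (180150/36227 - 193641/H(155)) = 83289 - (180150/36227 - 193641*√155/24025) = 83289 + (-180150/36227 + 193641*√155/24025) = 3017130453/36227 + 193641*√155/24025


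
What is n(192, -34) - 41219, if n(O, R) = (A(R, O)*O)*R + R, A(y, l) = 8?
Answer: -93477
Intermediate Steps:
n(O, R) = R + 8*O*R (n(O, R) = (8*O)*R + R = 8*O*R + R = R + 8*O*R)
n(192, -34) - 41219 = -34*(1 + 8*192) - 41219 = -34*(1 + 1536) - 41219 = -34*1537 - 41219 = -52258 - 41219 = -93477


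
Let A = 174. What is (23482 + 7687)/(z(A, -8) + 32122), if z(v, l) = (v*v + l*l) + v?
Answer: 31169/62636 ≈ 0.49762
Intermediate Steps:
z(v, l) = v + l² + v² (z(v, l) = (v² + l²) + v = (l² + v²) + v = v + l² + v²)
(23482 + 7687)/(z(A, -8) + 32122) = (23482 + 7687)/((174 + (-8)² + 174²) + 32122) = 31169/((174 + 64 + 30276) + 32122) = 31169/(30514 + 32122) = 31169/62636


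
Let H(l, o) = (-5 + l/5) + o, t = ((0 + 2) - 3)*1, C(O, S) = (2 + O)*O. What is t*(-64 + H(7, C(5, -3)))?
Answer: 163/5 ≈ 32.600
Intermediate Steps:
C(O, S) = O*(2 + O)
t = -1 (t = (2 - 3)*1 = -1*1 = -1)
H(l, o) = -5 + o + l/5 (H(l, o) = (-5 + l*(1/5)) + o = (-5 + l/5) + o = -5 + o + l/5)
t*(-64 + H(7, C(5, -3))) = -(-64 + (-5 + 5*(2 + 5) + (1/5)*7)) = -(-64 + (-5 + 5*7 + 7/5)) = -(-64 + (-5 + 35 + 7/5)) = -(-64 + 157/5) = -1*(-163/5) = 163/5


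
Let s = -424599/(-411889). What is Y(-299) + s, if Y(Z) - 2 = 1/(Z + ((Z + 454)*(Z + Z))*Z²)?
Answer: 10344774618138964/3413150733200221 ≈ 3.0309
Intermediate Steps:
s = 424599/411889 (s = -424599*(-1/411889) = 424599/411889 ≈ 1.0309)
Y(Z) = 2 + 1/(Z + 2*Z³*(454 + Z)) (Y(Z) = 2 + 1/(Z + ((Z + 454)*(Z + Z))*Z²) = 2 + 1/(Z + ((454 + Z)*(2*Z))*Z²) = 2 + 1/(Z + (2*Z*(454 + Z))*Z²) = 2 + 1/(Z + 2*Z³*(454 + Z)))
Y(-299) + s = (1 + 2*(-299) + 4*(-299)⁴ + 1816*(-299)³)/(-299 + 2*(-299)⁴ + 908*(-299)³) + 424599/411889 = (1 - 598 + 4*7992538801 + 1816*(-26730899))/(-299 + 2*7992538801 + 908*(-26730899)) + 424599/411889 = (1 - 598 + 31970155204 - 48543312584)/(-299 + 15985077602 - 24271656292) + 424599/411889 = -16573157977/(-8286578989) + 424599/411889 = -1/8286578989*(-16573157977) + 424599/411889 = 16573157977/8286578989 + 424599/411889 = 10344774618138964/3413150733200221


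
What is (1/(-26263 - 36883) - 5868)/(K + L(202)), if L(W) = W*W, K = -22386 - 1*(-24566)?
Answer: -370540729/2714267664 ≈ -0.13652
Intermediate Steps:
K = 2180 (K = -22386 + 24566 = 2180)
L(W) = W²
(1/(-26263 - 36883) - 5868)/(K + L(202)) = (1/(-26263 - 36883) - 5868)/(2180 + 202²) = (1/(-63146) - 5868)/(2180 + 40804) = (-1/63146 - 5868)/42984 = -370540729/63146*1/42984 = -370540729/2714267664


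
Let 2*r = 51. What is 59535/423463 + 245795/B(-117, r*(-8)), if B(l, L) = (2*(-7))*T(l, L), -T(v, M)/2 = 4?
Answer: 104091756005/47427856 ≈ 2194.7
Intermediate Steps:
r = 51/2 (r = (1/2)*51 = 51/2 ≈ 25.500)
T(v, M) = -8 (T(v, M) = -2*4 = -8)
B(l, L) = 112 (B(l, L) = (2*(-7))*(-8) = -14*(-8) = 112)
59535/423463 + 245795/B(-117, r*(-8)) = 59535/423463 + 245795/112 = 104091756005/47427856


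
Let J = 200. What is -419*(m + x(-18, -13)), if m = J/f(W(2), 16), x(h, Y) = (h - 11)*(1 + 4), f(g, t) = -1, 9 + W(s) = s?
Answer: 144555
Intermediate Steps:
W(s) = -9 + s
x(h, Y) = -55 + 5*h (x(h, Y) = (-11 + h)*5 = -55 + 5*h)
m = -200 (m = 200/(-1) = 200*(-1) = -200)
-419*(m + x(-18, -13)) = -419*(-200 + (-55 + 5*(-18))) = -419*(-200 + (-55 - 90)) = -419*(-200 - 145) = -419*(-345) = 144555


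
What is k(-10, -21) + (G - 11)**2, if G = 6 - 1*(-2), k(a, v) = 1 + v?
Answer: -11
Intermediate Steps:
G = 8 (G = 6 + 2 = 8)
k(-10, -21) + (G - 11)**2 = (1 - 21) + (8 - 11)**2 = -20 + (-3)**2 = -20 + 9 = -11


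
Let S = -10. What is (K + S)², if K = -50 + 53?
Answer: 49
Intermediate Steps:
K = 3
(K + S)² = (3 - 10)² = (-7)² = 49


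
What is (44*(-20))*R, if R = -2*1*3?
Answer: 5280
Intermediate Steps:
R = -6 (R = -2*3 = -6)
(44*(-20))*R = (44*(-20))*(-6) = -880*(-6) = 5280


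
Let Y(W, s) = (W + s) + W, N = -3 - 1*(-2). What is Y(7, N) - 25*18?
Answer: -437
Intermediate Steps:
N = -1 (N = -3 + 2 = -1)
Y(W, s) = s + 2*W
Y(7, N) - 25*18 = (-1 + 2*7) - 25*18 = (-1 + 14) - 450 = 13 - 450 = -437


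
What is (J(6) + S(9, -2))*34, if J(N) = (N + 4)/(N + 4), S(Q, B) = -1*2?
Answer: -34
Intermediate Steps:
S(Q, B) = -2
J(N) = 1 (J(N) = (4 + N)/(4 + N) = 1)
(J(6) + S(9, -2))*34 = (1 - 2)*34 = -1*34 = -34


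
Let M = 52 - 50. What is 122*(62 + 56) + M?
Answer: 14398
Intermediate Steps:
M = 2
122*(62 + 56) + M = 122*(62 + 56) + 2 = 122*118 + 2 = 14396 + 2 = 14398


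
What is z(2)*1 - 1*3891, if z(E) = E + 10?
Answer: -3879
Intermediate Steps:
z(E) = 10 + E
z(2)*1 - 1*3891 = (10 + 2)*1 - 1*3891 = 12*1 - 3891 = 12 - 3891 = -3879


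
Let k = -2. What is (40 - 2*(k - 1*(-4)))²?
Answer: 1296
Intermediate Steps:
(40 - 2*(k - 1*(-4)))² = (40 - 2*(-2 - 1*(-4)))² = (40 - 2*(-2 + 4))² = (40 - 2*2)² = (40 - 4)² = 36² = 1296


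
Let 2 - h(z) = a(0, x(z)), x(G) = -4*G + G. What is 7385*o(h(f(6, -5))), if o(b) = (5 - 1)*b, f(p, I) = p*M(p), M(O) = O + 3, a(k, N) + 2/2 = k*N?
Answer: 88620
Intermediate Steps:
x(G) = -3*G
a(k, N) = -1 + N*k (a(k, N) = -1 + k*N = -1 + N*k)
M(O) = 3 + O
f(p, I) = p*(3 + p)
h(z) = 3 (h(z) = 2 - (-1 - 3*z*0) = 2 - (-1 + 0) = 2 - 1*(-1) = 2 + 1 = 3)
o(b) = 4*b
7385*o(h(f(6, -5))) = 7385*(4*3) = 7385*12 = 88620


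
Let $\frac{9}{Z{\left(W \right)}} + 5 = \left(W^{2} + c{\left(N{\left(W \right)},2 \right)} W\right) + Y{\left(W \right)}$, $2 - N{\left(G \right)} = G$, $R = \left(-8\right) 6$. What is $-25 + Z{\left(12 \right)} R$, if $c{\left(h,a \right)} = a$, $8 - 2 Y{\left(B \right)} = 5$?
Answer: $- \frac{9089}{329} \approx -27.626$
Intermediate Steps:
$R = -48$
$Y{\left(B \right)} = \frac{3}{2}$ ($Y{\left(B \right)} = 4 - \frac{5}{2} = \frac{3}{2}$)
$N{\left(G \right)} = 2 - G$
$Z{\left(W \right)} = \frac{9}{- \frac{7}{2} + W^{2} + 2 W}$ ($Z{\left(W \right)} = \frac{9}{-5 + \left(\left(W^{2} + 2 W\right) + \frac{3}{2}\right)} = \frac{9}{-5 + \left(\frac{3}{2} + W^{2} + 2 W\right)} = \frac{9}{- \frac{7}{2} + W^{2} + 2 W}$)
$-25 + Z{\left(12 \right)} R = -25 + \frac{18}{-7 + 2 \cdot 12^{2} + 4 \cdot 12} \left(-48\right) = -25 + \frac{18}{-7 + 2 \cdot 144 + 48} \left(-48\right) = -25 + \frac{18}{-7 + 288 + 48} \left(-48\right) = -25 + \frac{18}{329} \left(-48\right) = -25 - \frac{864}{329} = - \frac{9089}{329}$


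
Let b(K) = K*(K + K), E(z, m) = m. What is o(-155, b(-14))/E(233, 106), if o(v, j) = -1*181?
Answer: -181/106 ≈ -1.7075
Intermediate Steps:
b(K) = 2*K**2 (b(K) = K*(2*K) = 2*K**2)
o(v, j) = -181
o(-155, b(-14))/E(233, 106) = -181/106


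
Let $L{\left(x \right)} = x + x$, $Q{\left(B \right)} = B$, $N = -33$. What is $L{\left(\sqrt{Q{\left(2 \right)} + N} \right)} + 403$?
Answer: $403 + 2 i \sqrt{31} \approx 403.0 + 11.136 i$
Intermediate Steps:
$L{\left(x \right)} = 2 x$
$L{\left(\sqrt{Q{\left(2 \right)} + N} \right)} + 403 = 2 \sqrt{2 - 33} + 403 = 2 \sqrt{-31} + 403 = 2 i \sqrt{31} + 403 = 403 + 2 i \sqrt{31}$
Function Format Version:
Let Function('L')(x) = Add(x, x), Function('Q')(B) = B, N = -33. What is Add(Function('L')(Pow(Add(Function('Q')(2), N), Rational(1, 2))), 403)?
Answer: Add(403, Mul(2, I, Pow(31, Rational(1, 2)))) ≈ Add(403.00, Mul(11.136, I))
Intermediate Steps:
Function('L')(x) = Mul(2, x)
Add(Function('L')(Pow(Add(Function('Q')(2), N), Rational(1, 2))), 403) = Add(Mul(2, Pow(Add(2, -33), Rational(1, 2))), 403) = Add(Mul(2, Pow(-31, Rational(1, 2))), 403) = Add(Mul(2, Mul(I, Pow(31, Rational(1, 2)))), 403) = Add(Mul(2, I, Pow(31, Rational(1, 2))), 403) = Add(403, Mul(2, I, Pow(31, Rational(1, 2))))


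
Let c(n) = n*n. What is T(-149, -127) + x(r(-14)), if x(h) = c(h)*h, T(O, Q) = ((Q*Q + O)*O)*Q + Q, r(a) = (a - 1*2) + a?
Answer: 302362413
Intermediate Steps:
c(n) = n**2
r(a) = -2 + 2*a (r(a) = (a - 2) + a = (-2 + a) + a = -2 + 2*a)
T(O, Q) = Q + O*Q*(O + Q**2) (T(O, Q) = ((Q**2 + O)*O)*Q + Q = ((O + Q**2)*O)*Q + Q = (O*(O + Q**2))*Q + Q = O*Q*(O + Q**2) + Q = Q + O*Q*(O + Q**2))
x(h) = h**3 (x(h) = h**2*h = h**3)
T(-149, -127) + x(r(-14)) = -127*(1 + (-149)**2 - 149*(-127)**2) + (-2 + 2*(-14))**3 = -127*(1 + 22201 - 149*16129) + (-2 - 28)**3 = -127*(1 + 22201 - 2403221) + (-30)**3 = -127*(-2381019) - 27000 = 302389413 - 27000 = 302362413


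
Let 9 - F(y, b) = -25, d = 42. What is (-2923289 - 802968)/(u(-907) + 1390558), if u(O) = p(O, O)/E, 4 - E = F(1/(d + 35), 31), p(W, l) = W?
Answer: -111787710/41717647 ≈ -2.6796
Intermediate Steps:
F(y, b) = 34 (F(y, b) = 9 - 1*(-25) = 9 + 25 = 34)
E = -30 (E = 4 - 1*34 = 4 - 34 = -30)
u(O) = -O/30 (u(O) = O/(-30) = O*(-1/30) = -O/30)
(-2923289 - 802968)/(u(-907) + 1390558) = (-2923289 - 802968)/(-1/30*(-907) + 1390558) = -3726257/(907/30 + 1390558) = -3726257/41717647/30 = -3726257*30/41717647 = -111787710/41717647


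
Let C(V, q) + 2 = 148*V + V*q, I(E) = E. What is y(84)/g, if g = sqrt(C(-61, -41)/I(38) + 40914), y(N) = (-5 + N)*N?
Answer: 6636*sqrt(58831714)/1548203 ≈ 32.876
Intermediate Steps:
C(V, q) = -2 + 148*V + V*q (C(V, q) = -2 + (148*V + V*q) = -2 + 148*V + V*q)
y(N) = N*(-5 + N)
g = sqrt(58831714)/38 (g = sqrt((-2 + 148*(-61) - 61*(-41))/38 + 40914) = sqrt((-2 - 9028 + 2501)*(1/38) + 40914) = sqrt(-6529*1/38 + 40914) = sqrt(-6529/38 + 40914) = sqrt(1548203/38) = sqrt(58831714)/38 ≈ 201.85)
y(84)/g = (84*(-5 + 84))/((sqrt(58831714)/38)) = (84*79)*(sqrt(58831714)/1548203) = 6636*(sqrt(58831714)/1548203) = 6636*sqrt(58831714)/1548203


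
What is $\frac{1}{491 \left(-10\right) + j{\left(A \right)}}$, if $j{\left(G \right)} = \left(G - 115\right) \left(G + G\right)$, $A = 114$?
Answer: $- \frac{1}{5138} \approx -0.00019463$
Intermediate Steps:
$j{\left(G \right)} = 2 G \left(-115 + G\right)$ ($j{\left(G \right)} = \left(-115 + G\right) 2 G = 2 G \left(-115 + G\right)$)
$\frac{1}{491 \left(-10\right) + j{\left(A \right)}} = \frac{1}{491 \left(-10\right) + 2 \cdot 114 \left(-115 + 114\right)} = \frac{1}{-4910 + 2 \cdot 114 \left(-1\right)} = \frac{1}{-4910 - 228} = \frac{1}{-5138} = - \frac{1}{5138}$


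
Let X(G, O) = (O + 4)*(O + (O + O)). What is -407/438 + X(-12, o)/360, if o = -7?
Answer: -6607/8760 ≈ -0.75422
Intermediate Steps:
X(G, O) = 3*O*(4 + O) (X(G, O) = (4 + O)*(O + 2*O) = (4 + O)*(3*O) = 3*O*(4 + O))
-407/438 + X(-12, o)/360 = -407/438 + (3*(-7)*(4 - 7))/360 = -407*1/438 + (3*(-7)*(-3))*(1/360) = -407/438 + 63*(1/360) = -407/438 + 7/40 = -6607/8760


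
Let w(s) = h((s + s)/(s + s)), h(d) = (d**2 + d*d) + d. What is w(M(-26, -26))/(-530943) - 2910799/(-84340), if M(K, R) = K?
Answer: 515156033479/14926577540 ≈ 34.513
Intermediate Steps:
h(d) = d + 2*d**2 (h(d) = (d**2 + d**2) + d = 2*d**2 + d = d + 2*d**2)
w(s) = 3 (w(s) = ((s + s)/(s + s))*(1 + 2*((s + s)/(s + s))) = ((2*s)/((2*s)))*(1 + 2*((2*s)/((2*s)))) = ((2*s)*(1/(2*s)))*(1 + 2*((2*s)*(1/(2*s)))) = 1*(1 + 2*1) = 1*(1 + 2) = 1*3 = 3)
w(M(-26, -26))/(-530943) - 2910799/(-84340) = 3/(-530943) - 2910799/(-84340) = 3*(-1/530943) - 2910799*(-1/84340) = -1/176981 + 2910799/84340 = 515156033479/14926577540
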